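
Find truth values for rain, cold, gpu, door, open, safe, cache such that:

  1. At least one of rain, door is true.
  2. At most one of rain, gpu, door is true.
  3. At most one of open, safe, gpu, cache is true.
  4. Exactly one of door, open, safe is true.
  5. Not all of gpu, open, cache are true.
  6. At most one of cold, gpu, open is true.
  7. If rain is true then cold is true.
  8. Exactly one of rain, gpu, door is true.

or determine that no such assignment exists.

rain = False; cold = False; gpu = False; door = True; open = False; safe = False; cache = False

  (1) {rain, door}: 1 true — at least one ✓
  (2) {rain, gpu, door}: 1 true — at most one ✓
  (3) {open, safe, gpu, cache}: 0 true — at most one ✓
  (4) {door, open, safe}: 1 true — exactly one ✓
  (5) {gpu, open, cache}: 0/3 true — not all ✓
  (6) {cold, gpu, open}: 0 true — at most one ✓
  (7) rain=F ⇒ cold: vacuous ✓
  (8) {rain, gpu, door}: 1 true — exactly one ✓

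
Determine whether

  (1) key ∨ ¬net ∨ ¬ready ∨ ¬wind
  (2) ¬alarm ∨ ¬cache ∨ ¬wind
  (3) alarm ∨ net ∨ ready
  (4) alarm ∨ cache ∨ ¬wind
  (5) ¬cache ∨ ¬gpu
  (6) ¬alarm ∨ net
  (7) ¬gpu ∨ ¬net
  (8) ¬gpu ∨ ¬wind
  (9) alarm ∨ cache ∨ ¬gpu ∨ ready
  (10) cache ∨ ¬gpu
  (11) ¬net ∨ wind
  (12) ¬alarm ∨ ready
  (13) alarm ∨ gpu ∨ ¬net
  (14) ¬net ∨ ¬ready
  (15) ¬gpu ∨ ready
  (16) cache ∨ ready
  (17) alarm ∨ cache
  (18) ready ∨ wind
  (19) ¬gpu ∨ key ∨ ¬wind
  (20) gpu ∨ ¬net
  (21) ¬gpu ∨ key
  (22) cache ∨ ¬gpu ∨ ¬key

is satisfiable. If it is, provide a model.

wind=T, alarm=F, net=F, cache=T, ready=T, key=T, gpu=F

Set wind = True.
  then (¬gpu ∨ ¬wind) forces gpu = False.
  then (gpu ∨ ¬net) forces net = False.
  then (¬alarm ∨ net) forces alarm = False.
  then (alarm ∨ cache) forces cache = True.
  then (alarm ∨ net ∨ ready) forces ready = True.
Set key = True.
All clauses satisfied.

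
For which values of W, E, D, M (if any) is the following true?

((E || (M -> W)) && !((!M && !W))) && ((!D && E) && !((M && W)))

W=F, E=T, D=F, M=T

  (E || (M -> W)) && !((!M && !W)) = True
    E || (M -> W) = True
      M -> W = False
    !((!M && !W)) = True
      !M && !W = False
        !M = False
        !W = True
  (!D && E) && !((M && W)) = True
    !D && E = True
      !D = True
    !((M && W)) = True
      M && W = False
Both conjuncts True, so the formula holds.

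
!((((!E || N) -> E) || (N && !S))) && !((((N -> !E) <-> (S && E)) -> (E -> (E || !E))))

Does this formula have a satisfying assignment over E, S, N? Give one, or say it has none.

UNSATISFIABLE

The conjunct !((((N -> !E) <-> (S && E)) -> (E -> (E || !E)))) is unsatisfiable on its own:
  E=F, S=F, N=F: evaluates to False.
  E=F, S=F, N=T: evaluates to False.
  E=F, S=T, N=F: evaluates to False.
  E=F, S=T, N=T: evaluates to False.
  E=T, S=F, N=F: evaluates to False.
  E=T, S=F, N=T: evaluates to False.
  E=T, S=T, N=F: evaluates to False.
  E=T, S=T, N=T: evaluates to False.
So the whole conjunction is unsatisfiable.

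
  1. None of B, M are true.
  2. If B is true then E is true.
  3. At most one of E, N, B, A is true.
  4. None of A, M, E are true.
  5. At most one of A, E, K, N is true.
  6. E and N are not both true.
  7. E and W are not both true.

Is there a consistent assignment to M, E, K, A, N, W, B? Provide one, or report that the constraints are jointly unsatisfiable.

M=F, E=F, K=F, A=F, N=F, W=F, B=F

  (1) {B, M}: 0 true — none ✓
  (2) B=F ⇒ E: vacuous ✓
  (3) {E, N, B, A}: 0 true — at most one ✓
  (4) {A, M, E}: 0 true — none ✓
  (5) {A, E, K, N}: 0 true — at most one ✓
  (6) E=F, N=F — not both ✓
  (7) E=F, W=F — not both ✓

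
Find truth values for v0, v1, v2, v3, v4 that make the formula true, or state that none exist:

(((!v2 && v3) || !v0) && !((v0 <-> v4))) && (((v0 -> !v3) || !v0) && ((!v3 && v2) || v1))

v0=F; v1=T; v2=T; v3=F; v4=T

  ((!v2 && v3) || !v0) && !((v0 <-> v4)) = True
    (!v2 && v3) || !v0 = True
      !v2 && v3 = False
        !v2 = False
      !v0 = True
    !((v0 <-> v4)) = True
      v0 <-> v4 = False
  ((v0 -> !v3) || !v0) && ((!v3 && v2) || v1) = True
    (v0 -> !v3) || !v0 = True
      v0 -> !v3 = True
        !v3 = True
      !v0 = True
    (!v3 && v2) || v1 = True
      !v3 && v2 = True
        !v3 = True
Both conjuncts True, so the formula holds.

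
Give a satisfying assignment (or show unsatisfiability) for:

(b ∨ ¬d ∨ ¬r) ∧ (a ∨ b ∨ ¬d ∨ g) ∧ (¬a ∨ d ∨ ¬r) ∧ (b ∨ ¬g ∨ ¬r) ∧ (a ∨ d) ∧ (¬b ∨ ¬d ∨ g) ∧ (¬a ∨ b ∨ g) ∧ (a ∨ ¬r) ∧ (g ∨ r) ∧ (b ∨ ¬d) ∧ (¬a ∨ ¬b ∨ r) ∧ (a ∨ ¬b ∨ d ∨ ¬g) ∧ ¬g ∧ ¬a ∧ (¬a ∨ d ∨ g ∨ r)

Case r = True:
  (a ∨ ¬r) forces a = True.
  Clause (¬a) is falsified — contradiction.
Case r = False:
  (g ∨ r) forces g = True.
  Clause (¬g) is falsified — contradiction.
Both cases fail, so the formula is unsatisfiable.

Unsatisfiable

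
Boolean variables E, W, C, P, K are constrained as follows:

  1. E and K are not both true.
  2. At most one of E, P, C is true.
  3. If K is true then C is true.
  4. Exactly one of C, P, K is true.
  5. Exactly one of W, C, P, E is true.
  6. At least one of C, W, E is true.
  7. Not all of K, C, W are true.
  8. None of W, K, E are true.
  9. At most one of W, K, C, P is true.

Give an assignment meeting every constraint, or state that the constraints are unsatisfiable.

E=F; W=F; C=T; P=F; K=F

  (1) E=F, K=F — not both ✓
  (2) {E, P, C}: 1 true — at most one ✓
  (3) K=F ⇒ C: vacuous ✓
  (4) {C, P, K}: 1 true — exactly one ✓
  (5) {W, C, P, E}: 1 true — exactly one ✓
  (6) {C, W, E}: 1 true — at least one ✓
  (7) {K, C, W}: 1/3 true — not all ✓
  (8) {W, K, E}: 0 true — none ✓
  (9) {W, K, C, P}: 1 true — at most one ✓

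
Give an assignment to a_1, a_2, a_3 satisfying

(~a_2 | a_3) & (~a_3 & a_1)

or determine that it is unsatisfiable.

a_1 = True; a_2 = False; a_3 = False

  ~a_2 | a_3 = True
    ~a_2 = True
  ~a_3 & a_1 = True
    ~a_3 = True
Both conjuncts True, so the formula holds.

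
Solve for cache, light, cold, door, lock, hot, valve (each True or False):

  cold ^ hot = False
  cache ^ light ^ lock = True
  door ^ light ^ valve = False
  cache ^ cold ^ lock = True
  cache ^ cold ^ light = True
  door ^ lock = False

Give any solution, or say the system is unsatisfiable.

cache = True, light = False, cold = False, door = False, lock = False, hot = False, valve = False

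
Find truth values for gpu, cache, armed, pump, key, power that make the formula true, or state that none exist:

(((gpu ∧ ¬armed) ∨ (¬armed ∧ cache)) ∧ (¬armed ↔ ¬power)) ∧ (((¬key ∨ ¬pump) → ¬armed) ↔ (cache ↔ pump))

gpu = True, cache = True, armed = False, pump = True, key = False, power = False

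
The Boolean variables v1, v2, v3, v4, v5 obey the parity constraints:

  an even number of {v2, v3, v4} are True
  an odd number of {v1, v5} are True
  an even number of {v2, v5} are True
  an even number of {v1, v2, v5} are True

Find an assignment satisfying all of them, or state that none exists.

v1 = False, v2 = True, v3 = True, v4 = False, v5 = True

{v2, v3, v4}: 2 true → even ✓
{v1, v5}: 1 true → odd ✓
{v2, v5}: 2 true → even ✓
{v1, v2, v5}: 2 true → even ✓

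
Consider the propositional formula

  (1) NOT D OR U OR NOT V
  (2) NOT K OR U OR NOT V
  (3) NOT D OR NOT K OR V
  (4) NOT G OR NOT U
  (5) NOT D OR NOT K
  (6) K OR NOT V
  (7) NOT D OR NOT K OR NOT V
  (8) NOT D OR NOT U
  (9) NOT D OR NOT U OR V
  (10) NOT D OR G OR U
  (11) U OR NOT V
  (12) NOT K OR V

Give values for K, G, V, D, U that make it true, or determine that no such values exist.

K: False, G: False, V: False, D: False, U: False

Set K = False.
  then (K OR NOT V) forces V = False.
Set G = False.
Set D = False.
Set U = False.
All clauses satisfied.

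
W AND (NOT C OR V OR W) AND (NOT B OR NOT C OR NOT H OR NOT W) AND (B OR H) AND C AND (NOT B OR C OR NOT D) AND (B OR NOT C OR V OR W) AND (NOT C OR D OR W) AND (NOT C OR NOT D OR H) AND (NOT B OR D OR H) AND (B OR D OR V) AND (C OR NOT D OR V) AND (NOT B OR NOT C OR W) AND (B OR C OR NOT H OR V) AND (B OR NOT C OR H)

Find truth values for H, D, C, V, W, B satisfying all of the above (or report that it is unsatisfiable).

H: True, D: True, C: True, V: True, W: True, B: False

Unit clause (W) forces W = True.
Unit clause (C) forces C = True.
Set H = True.
  then (NOT B OR NOT C OR NOT H OR NOT W) forces B = False.
Set D = True.
Set V = True.
All clauses satisfied.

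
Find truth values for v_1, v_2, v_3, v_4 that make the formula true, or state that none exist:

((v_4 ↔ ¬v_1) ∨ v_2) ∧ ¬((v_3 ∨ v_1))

v_1: False, v_2: True, v_3: False, v_4: True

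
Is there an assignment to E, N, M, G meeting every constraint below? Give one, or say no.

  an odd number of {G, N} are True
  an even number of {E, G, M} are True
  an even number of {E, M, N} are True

Adding constraints 1, 2, 3 mod 2: every variable appears an even number of times on the left, so the left side is 0.
But the right sides sum to 1 (mod 2). 0 ≠ 1 — the system is inconsistent.

Unsatisfiable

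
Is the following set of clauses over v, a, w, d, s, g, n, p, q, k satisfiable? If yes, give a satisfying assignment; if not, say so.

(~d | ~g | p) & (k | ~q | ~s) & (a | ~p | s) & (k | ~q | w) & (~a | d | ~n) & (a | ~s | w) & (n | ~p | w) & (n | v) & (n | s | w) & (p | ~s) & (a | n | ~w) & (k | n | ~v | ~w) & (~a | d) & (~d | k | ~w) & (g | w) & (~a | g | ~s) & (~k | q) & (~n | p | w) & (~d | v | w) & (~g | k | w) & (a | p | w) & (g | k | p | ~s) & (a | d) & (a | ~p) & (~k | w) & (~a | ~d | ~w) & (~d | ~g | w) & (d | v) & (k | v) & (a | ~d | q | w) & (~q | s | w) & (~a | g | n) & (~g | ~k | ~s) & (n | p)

v=T; a=F; w=T; d=T; s=F; g=F; n=T; p=F; q=T; k=T

Set v = True.
Try a = True:
  (~a | d) forces d = True.
  (~a | ~d | ~w) forces w = False.
  (g | w) forces g = True.
  clause (~d | ~g | w) is falsified — backtrack.
So a = False.
  then (a | d) forces d = True.
  then (a | ~p) forces p = False.
  then (n | p) forces n = True.
  then (~d | ~g | p) forces g = False.
  then (p | ~s) forces s = False.
  then (g | w) forces w = True.
  then (~d | k | ~w) forces k = True.
  then (~k | q) forces q = True.
All clauses satisfied.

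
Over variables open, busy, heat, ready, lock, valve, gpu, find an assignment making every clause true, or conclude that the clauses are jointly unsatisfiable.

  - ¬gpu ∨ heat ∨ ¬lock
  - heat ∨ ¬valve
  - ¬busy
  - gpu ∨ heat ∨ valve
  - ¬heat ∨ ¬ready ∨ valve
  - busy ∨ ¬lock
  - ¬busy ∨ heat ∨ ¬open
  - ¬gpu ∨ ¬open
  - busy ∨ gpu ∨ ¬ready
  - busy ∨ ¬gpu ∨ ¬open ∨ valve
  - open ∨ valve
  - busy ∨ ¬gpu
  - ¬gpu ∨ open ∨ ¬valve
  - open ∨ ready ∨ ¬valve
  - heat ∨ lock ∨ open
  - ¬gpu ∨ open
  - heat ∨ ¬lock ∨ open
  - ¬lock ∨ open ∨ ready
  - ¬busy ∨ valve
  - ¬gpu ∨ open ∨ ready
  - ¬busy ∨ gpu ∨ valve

open = True; busy = False; heat = True; ready = False; lock = False; valve = True; gpu = False

Unit clause (¬busy) forces busy = False.
In (busy ∨ ¬lock) only ¬lock is left, so lock = False.
In (busy ∨ ¬gpu) only ¬gpu is left, so gpu = False.
In (busy ∨ gpu ∨ ¬ready) only ¬ready is left, so ready = False.
Try open = False:
  (open ∨ valve) forces valve = True.
  clause (open ∨ ready ∨ ¬valve) is falsified — backtrack.
So open = True.
Set heat = True.
Set valve = True.
All clauses satisfied.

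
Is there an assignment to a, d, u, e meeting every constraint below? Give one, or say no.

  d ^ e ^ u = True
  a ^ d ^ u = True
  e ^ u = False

a=T, d=T, u=T, e=T

d ^ e ^ u = T ^ T ^ T = True ✓
a ^ d ^ u = T ^ T ^ T = True ✓
e ^ u = T ^ T = False ✓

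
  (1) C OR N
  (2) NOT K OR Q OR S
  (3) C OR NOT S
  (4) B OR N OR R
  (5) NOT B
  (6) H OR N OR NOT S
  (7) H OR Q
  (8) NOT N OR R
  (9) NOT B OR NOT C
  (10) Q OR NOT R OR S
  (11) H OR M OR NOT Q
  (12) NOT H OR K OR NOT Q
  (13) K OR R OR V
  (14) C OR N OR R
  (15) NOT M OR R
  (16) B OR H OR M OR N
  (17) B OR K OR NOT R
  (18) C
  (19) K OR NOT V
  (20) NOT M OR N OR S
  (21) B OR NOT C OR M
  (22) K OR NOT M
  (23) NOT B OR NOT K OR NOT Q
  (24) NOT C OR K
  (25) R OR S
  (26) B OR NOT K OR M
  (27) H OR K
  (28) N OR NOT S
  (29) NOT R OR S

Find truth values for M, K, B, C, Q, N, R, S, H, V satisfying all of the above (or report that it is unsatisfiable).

Unit clause (NOT B) forces B = False.
Unit clause (C) forces C = True.
In (B OR NOT C OR M) only M is left, so M = True.
In (K OR NOT M) only K is left, so K = True.
In (NOT M OR R) only R is left, so R = True.
In (NOT R OR S) only S is left, so S = True.
In (N OR NOT S) only N is left, so N = True.
Set Q = True.
Set H = True.
Set V = True.
All clauses satisfied.

M=T, K=T, B=F, C=T, Q=T, N=T, R=T, S=T, H=T, V=T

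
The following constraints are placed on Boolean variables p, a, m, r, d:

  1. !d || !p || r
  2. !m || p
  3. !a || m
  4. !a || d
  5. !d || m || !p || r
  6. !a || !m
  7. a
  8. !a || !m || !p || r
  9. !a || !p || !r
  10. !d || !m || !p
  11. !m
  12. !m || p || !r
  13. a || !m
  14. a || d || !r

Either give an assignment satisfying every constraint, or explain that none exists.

The formula is unsatisfiable.

Case a = True:
  (!a || m) forces m = True.
  Clause (!a || !m) is falsified — contradiction.
Case a = False:
  Clause (a) is falsified — contradiction.
Both cases fail, so the formula is unsatisfiable.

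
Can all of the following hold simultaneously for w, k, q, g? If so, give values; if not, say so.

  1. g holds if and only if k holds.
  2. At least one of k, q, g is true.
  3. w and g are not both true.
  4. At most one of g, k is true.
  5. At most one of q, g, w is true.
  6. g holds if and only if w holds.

w = False, k = False, q = True, g = False

  (1) g=F, k=F — same ✓
  (2) {k, q, g}: 1 true — at least one ✓
  (3) w=F, g=F — not both ✓
  (4) {g, k}: 0 true — at most one ✓
  (5) {q, g, w}: 1 true — at most one ✓
  (6) g=F, w=F — same ✓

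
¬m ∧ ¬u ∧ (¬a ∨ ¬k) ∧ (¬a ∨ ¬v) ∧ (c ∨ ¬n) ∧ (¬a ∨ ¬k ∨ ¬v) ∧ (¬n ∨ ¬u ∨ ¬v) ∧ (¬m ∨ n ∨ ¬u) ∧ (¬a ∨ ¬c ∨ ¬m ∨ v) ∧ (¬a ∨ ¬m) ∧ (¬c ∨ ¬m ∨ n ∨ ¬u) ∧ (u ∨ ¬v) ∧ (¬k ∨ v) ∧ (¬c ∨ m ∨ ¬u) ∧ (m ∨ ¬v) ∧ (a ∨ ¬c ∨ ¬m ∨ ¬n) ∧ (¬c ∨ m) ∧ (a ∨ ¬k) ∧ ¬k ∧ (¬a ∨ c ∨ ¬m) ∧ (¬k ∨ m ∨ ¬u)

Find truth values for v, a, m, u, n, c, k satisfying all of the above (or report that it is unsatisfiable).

v = False; a = False; m = False; u = False; n = False; c = False; k = False

Unit clause (¬m) forces m = False.
Unit clause (¬u) forces u = False.
In (u ∨ ¬v) only ¬v is left, so v = False.
In (¬k ∨ v) only ¬k is left, so k = False.
In (¬c ∨ m) only ¬c is left, so c = False.
In (c ∨ ¬n) only ¬n is left, so n = False.
Set a = False.
All clauses satisfied.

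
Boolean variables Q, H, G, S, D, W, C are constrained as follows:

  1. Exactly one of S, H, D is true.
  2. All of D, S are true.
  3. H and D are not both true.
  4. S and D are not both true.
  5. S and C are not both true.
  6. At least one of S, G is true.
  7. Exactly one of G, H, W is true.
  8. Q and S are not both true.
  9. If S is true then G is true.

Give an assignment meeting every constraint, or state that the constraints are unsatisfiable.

Case D = True:
  (1) with D=T forces S = False.
  Constraint (2) is violated (S=F) — contradiction.
Case D = False:
  Constraint (2) is violated (D=F) — contradiction.
Both cases fail — unsatisfiable.

Unsatisfiable — no assignment works.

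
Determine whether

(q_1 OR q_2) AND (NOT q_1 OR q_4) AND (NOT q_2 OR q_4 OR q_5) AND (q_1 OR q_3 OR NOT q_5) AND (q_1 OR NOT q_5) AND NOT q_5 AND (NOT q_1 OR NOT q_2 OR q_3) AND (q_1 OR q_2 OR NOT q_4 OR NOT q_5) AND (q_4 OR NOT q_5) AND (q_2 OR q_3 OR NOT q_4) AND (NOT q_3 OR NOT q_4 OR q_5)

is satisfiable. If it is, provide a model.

Unit clause (NOT q_5) forces q_5 = False.
Try q_1 = True:
  (NOT q_1 OR q_4) forces q_4 = True.
  (NOT q_3 OR NOT q_4 OR q_5) forces q_3 = False.
  (NOT q_1 OR NOT q_2 OR q_3) forces q_2 = False.
  clause (q_2 OR q_3 OR NOT q_4) is falsified — backtrack.
So q_1 = False.
  then (q_1 OR q_2) forces q_2 = True.
  then (NOT q_2 OR q_4 OR q_5) forces q_4 = True.
  then (NOT q_3 OR NOT q_4 OR q_5) forces q_3 = False.
All clauses satisfied.

q_1: False; q_2: True; q_3: False; q_4: True; q_5: False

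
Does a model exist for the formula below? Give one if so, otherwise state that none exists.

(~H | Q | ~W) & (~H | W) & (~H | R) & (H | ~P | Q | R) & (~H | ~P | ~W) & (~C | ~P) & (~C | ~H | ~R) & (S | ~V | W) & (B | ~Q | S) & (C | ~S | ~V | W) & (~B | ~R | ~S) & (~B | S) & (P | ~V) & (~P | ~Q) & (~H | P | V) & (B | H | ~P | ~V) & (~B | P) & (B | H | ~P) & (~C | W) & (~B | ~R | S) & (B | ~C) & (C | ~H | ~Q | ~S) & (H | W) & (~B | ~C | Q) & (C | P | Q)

C = False, P = False, B = False, R = True, W = True, V = False, Q = True, H = False, S = True

Try C = True:
  (~C | ~P) forces P = False.
  (P | ~V) forces V = False.
  (~H | P | V) forces H = False.
  (~B | P) forces B = False.
  clause (B | ~C) is falsified — backtrack.
So C = False.
Set P = False.
  then (P | ~V) forces V = False.
  then (~H | P | V) forces H = False.
  then (~B | P) forces B = False.
  then (H | W) forces W = True.
  then (C | P | Q) forces Q = True.
  then (B | ~Q | S) forces S = True.
Set R = True.
All clauses satisfied.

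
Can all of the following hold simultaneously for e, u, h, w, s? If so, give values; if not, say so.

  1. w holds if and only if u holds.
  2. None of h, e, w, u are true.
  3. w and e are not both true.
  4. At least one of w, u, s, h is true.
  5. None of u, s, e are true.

Unsatisfiable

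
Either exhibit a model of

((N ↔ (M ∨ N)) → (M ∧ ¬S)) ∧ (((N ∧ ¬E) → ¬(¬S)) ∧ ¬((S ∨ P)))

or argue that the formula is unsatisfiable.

S=F, P=F, M=T, E=T, N=F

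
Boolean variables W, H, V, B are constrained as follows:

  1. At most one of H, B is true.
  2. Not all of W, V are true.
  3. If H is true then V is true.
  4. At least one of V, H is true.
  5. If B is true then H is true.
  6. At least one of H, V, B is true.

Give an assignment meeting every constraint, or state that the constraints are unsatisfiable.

W = False, H = False, V = True, B = False

  (1) {H, B}: 0 true — at most one ✓
  (2) {W, V}: 1/2 true — not all ✓
  (3) H=F ⇒ V: vacuous ✓
  (4) {V, H}: 1 true — at least one ✓
  (5) B=F ⇒ H: vacuous ✓
  (6) {H, V, B}: 1 true — at least one ✓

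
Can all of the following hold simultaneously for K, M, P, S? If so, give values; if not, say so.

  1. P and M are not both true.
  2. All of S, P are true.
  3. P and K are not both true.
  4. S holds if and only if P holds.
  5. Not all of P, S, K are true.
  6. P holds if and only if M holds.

The formula is unsatisfiable.

Case P = True:
  (1) with P=T forces M = False.
  Constraint (6) is violated (P=T, M=F) — contradiction.
Case P = False:
  Constraint (2) is violated (P=F) — contradiction.
Both cases fail — unsatisfiable.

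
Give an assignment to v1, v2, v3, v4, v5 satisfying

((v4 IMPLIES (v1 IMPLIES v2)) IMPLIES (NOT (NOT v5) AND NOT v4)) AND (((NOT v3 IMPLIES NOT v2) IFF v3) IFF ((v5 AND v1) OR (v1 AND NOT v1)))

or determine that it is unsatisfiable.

v1 = True, v2 = True, v3 = True, v4 = False, v5 = True

  (v4 IMPLIES (v1 IMPLIES v2)) IMPLIES (NOT (NOT v5) AND NOT v4) = True
    v4 IMPLIES (v1 IMPLIES v2) = True
      v1 IMPLIES v2 = True
    NOT (NOT v5) AND NOT v4 = True
      NOT (NOT v5) = True
        NOT v5 = False
      NOT v4 = True
  ((NOT v3 IMPLIES NOT v2) IFF v3) IFF ((v5 AND v1) OR (v1 AND NOT v1)) = True
    (NOT v3 IMPLIES NOT v2) IFF v3 = True
      NOT v3 IMPLIES NOT v2 = True
        NOT v3 = False
        NOT v2 = False
    (v5 AND v1) OR (v1 AND NOT v1) = True
      v5 AND v1 = True
      v1 AND NOT v1 = False
        NOT v1 = False
Both conjuncts True, so the formula holds.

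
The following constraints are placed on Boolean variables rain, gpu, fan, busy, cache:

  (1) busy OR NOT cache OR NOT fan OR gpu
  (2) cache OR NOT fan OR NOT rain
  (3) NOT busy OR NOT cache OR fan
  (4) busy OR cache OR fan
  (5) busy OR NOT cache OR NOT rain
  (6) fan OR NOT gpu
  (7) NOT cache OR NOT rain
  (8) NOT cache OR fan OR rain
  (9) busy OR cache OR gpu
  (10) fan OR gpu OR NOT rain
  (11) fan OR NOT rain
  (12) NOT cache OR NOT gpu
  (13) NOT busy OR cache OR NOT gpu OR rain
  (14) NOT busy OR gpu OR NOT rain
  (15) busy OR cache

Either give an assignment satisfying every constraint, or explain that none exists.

rain=F; gpu=F; fan=T; busy=T; cache=T

Try rain = True:
  (NOT cache OR NOT rain) forces cache = False.
  (cache OR NOT fan OR NOT rain) forces fan = False.
  clause (fan OR NOT rain) is falsified — backtrack.
So rain = False.
Set gpu = False.
Set fan = True.
Set busy = True.
Set cache = True.
All clauses satisfied.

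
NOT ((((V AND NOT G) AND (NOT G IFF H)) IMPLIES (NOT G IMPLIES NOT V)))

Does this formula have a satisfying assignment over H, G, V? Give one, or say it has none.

H = True, G = False, V = True

  NOT ((((V AND NOT G) AND (NOT G IFF H)) IMPLIES (NOT G IMPLIES NOT V))) = True
    ((V AND NOT G) AND (NOT G IFF H)) IMPLIES (NOT G IMPLIES NOT V) = False
      (V AND NOT G) AND (NOT G IFF H) = True
        V AND NOT G = True
          NOT G = True
        NOT G IFF H = True
          NOT G = True
      NOT G IMPLIES NOT V = False
        NOT G = True
        NOT V = False
The formula evaluates to True.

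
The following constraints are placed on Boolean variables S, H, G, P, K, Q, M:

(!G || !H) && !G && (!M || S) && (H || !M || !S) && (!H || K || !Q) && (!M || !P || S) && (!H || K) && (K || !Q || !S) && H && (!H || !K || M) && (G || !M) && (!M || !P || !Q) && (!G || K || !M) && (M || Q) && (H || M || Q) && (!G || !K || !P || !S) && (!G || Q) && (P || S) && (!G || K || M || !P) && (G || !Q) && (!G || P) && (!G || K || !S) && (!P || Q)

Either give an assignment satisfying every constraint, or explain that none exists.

UNSATISFIABLE

Case H = True:
  (!G || !H) forces G = False.
  (!H || K) forces K = True.
  (!H || !K || M) forces M = True.
  Clause (G || !M) is falsified — contradiction.
Case H = False:
  Clause (H) is falsified — contradiction.
Both cases fail, so the formula is unsatisfiable.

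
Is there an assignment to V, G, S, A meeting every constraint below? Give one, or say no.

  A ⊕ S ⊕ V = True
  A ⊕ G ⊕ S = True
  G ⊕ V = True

Adding constraints 1, 2, 3 mod 2: every variable appears an even number of times on the left, so the left side is 0.
But the right sides sum to 1 (mod 2). 0 ≠ 1 — the system is inconsistent.

No satisfying assignment exists.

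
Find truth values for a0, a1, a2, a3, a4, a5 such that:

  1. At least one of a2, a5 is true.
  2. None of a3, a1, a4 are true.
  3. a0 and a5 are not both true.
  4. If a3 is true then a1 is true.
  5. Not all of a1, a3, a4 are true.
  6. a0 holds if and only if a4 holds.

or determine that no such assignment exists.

a0 = False, a1 = False, a2 = True, a3 = False, a4 = False, a5 = True

  (1) {a2, a5}: 2 true — at least one ✓
  (2) {a3, a1, a4}: 0 true — none ✓
  (3) a0=F, a5=T — not both ✓
  (4) a3=F ⇒ a1: vacuous ✓
  (5) {a1, a3, a4}: 0/3 true — not all ✓
  (6) a0=F, a4=F — same ✓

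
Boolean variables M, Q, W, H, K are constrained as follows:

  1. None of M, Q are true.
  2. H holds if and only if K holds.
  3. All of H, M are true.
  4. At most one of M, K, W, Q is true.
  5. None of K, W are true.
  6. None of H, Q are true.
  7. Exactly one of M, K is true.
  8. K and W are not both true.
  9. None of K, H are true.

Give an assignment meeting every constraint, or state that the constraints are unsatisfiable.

Case M = True:
  Constraint (1) is violated (M=T) — contradiction.
Case M = False:
  Constraint (3) is violated (M=F) — contradiction.
Both cases fail — unsatisfiable.

Unsatisfiable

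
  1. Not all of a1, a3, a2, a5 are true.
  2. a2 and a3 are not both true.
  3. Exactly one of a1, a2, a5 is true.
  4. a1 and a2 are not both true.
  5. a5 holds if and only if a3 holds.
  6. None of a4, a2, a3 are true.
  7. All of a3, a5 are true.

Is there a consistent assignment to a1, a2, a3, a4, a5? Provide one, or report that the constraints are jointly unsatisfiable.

Case a3 = True:
  Constraint (6) is violated (a3=T) — contradiction.
Case a3 = False:
  Constraint (7) is violated (a3=F) — contradiction.
Both cases fail — unsatisfiable.

Unsatisfiable — no assignment works.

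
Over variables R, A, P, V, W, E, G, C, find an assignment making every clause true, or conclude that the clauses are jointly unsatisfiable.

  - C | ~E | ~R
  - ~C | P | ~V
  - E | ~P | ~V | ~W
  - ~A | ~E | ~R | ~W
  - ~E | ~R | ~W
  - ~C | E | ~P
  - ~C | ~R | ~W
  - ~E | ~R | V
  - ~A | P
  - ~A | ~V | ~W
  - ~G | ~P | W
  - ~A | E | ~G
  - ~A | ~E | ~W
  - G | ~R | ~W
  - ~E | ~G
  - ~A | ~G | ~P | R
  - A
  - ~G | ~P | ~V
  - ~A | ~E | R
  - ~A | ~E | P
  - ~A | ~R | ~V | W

Unit clause (A) forces A = True.
In (~A | P) only P is left, so P = True.
Set R = False.
  then (~A | ~G | ~P | R) forces G = False.
  then (~A | ~E | R) forces E = False.
  then (~C | E | ~P) forces C = False.
Set V = False.
Set W = False.
All clauses satisfied.

R = False, A = True, P = True, V = False, W = False, E = False, G = False, C = False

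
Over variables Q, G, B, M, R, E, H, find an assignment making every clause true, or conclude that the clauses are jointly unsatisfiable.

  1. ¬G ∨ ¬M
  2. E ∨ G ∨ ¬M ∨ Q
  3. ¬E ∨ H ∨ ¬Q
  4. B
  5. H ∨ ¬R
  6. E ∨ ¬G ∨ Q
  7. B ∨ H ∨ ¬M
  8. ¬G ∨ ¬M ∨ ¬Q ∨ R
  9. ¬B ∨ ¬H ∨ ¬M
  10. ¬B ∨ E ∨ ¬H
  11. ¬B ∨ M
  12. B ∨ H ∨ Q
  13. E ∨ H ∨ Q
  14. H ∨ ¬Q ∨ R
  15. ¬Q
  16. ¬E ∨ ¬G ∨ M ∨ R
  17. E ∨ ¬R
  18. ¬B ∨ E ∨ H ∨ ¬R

Unit clause (B) forces B = True.
In (¬B ∨ M) only M is left, so M = True.
Unit clause (¬Q) forces Q = False.
In (¬G ∨ ¬M) only ¬G is left, so G = False.
In (E ∨ G ∨ ¬M ∨ Q) only E is left, so E = True.
In (¬B ∨ ¬H ∨ ¬M) only ¬H is left, so H = False.
In (H ∨ ¬R) only ¬R is left, so R = False.
All clauses satisfied.

Q: False, G: False, B: True, M: True, R: False, E: True, H: False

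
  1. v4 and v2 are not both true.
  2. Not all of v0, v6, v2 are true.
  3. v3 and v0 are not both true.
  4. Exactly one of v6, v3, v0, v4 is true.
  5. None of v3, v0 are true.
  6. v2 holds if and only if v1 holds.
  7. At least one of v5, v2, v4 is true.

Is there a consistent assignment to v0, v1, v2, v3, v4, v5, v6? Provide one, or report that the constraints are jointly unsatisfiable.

v0 = False, v1 = False, v2 = False, v3 = False, v4 = True, v5 = True, v6 = False

  (1) v4=T, v2=F — not both ✓
  (2) {v0, v6, v2}: 0/3 true — not all ✓
  (3) v3=F, v0=F — not both ✓
  (4) {v6, v3, v0, v4}: 1 true — exactly one ✓
  (5) {v3, v0}: 0 true — none ✓
  (6) v2=F, v1=F — same ✓
  (7) {v5, v2, v4}: 2 true — at least one ✓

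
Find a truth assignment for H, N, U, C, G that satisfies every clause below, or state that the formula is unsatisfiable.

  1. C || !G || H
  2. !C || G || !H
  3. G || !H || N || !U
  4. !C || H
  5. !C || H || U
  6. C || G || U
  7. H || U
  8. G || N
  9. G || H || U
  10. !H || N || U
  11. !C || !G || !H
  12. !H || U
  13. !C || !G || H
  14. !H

H=F, N=T, U=T, C=F, G=F

Unit clause (!H) forces H = False.
In (!C || H) only !C is left, so C = False.
In (H || U) only U is left, so U = True.
In (C || !G || H) only !G is left, so G = False.
In (G || N) only N is left, so N = True.
All clauses satisfied.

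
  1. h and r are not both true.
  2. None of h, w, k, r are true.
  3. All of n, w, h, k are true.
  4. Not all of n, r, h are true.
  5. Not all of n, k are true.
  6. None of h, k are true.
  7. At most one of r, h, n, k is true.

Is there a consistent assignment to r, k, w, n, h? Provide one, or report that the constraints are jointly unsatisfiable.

Case k = True:
  Constraint (2) is violated (k=T) — contradiction.
Case k = False:
  Constraint (3) is violated (k=F) — contradiction.
Both cases fail — unsatisfiable.

Unsatisfiable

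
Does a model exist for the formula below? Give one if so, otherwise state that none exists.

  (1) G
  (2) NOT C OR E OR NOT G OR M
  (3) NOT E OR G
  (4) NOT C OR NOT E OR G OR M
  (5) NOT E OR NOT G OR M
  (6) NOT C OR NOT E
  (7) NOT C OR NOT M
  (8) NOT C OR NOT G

G = True; M = True; E = True; C = False

Unit clause (G) forces G = True.
In (NOT C OR NOT G) only NOT C is left, so C = False.
Set M = True.
Set E = True.
All clauses satisfied.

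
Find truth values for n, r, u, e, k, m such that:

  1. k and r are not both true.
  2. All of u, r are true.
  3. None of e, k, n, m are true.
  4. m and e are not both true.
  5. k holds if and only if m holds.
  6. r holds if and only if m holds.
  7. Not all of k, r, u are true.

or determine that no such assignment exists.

No satisfying assignment exists.

Case m = True:
  Constraint (3) is violated (m=T) — contradiction.
Case m = False:
  (2) forces u = True.
  (2) forces r = True.
  Constraint (6) is violated (r=T, m=F) — contradiction.
Both cases fail — unsatisfiable.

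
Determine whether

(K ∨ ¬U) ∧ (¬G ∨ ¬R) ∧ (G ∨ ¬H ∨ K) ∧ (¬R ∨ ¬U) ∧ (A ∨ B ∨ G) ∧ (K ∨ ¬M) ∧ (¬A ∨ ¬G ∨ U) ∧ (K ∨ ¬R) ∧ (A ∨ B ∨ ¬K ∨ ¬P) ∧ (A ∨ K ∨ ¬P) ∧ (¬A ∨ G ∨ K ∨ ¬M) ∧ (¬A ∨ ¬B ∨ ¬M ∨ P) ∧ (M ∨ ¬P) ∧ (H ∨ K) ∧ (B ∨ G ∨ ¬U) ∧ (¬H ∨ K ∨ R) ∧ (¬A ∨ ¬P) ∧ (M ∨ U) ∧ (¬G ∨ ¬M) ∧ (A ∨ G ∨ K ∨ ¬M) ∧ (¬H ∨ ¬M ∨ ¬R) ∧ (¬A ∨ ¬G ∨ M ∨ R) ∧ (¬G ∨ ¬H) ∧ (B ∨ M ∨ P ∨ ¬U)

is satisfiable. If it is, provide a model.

Set H = False.
  then (H ∨ K) forces K = True.
Set A = False.
Set G = False.
  then (A ∨ B ∨ G) forces B = True.
Set P = False.
Set M = True.
Set U = True.
  then (¬R ∨ ¬U) forces R = False.
All clauses satisfied.

H: False; A: False; G: False; P: False; M: True; K: True; B: True; U: True; R: False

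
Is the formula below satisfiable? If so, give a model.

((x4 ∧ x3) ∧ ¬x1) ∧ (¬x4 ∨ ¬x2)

x1=F, x2=F, x3=T, x4=T

  (x4 ∧ x3) ∧ ¬x1 = True
    x4 ∧ x3 = True
    ¬x1 = True
  ¬x4 ∨ ¬x2 = True
    ¬x4 = False
    ¬x2 = True
Both conjuncts True, so the formula holds.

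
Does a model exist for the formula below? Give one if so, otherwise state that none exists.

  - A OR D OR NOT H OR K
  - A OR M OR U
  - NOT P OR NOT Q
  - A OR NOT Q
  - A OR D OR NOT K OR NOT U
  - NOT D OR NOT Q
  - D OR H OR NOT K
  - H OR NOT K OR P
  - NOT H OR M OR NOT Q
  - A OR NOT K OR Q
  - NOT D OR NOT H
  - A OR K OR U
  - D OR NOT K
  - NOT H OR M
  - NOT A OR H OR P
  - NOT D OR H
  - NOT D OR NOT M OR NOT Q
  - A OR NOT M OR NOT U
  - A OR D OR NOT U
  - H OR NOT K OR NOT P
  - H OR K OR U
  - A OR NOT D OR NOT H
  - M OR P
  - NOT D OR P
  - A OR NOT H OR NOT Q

Set M = True.
Try D = True:
  (NOT D OR NOT Q) forces Q = False.
  (NOT D OR NOT H) forces H = False.
  clause (NOT D OR H) is falsified — backtrack.
So D = False.
  then (D OR NOT K) forces K = False.
Try A = False:
  (A OR D OR NOT H OR K) forces H = False.
  (A OR NOT Q) forces Q = False.
  (A OR K OR U) forces U = True.
  clause (A OR NOT M OR NOT U) is falsified — backtrack.
So A = True.
Set P = True.
  then (NOT P OR NOT Q) forces Q = False.
Set H = True.
Set U = False.
All clauses satisfied.

M = True, D = False, A = True, P = True, K = False, H = True, Q = False, U = False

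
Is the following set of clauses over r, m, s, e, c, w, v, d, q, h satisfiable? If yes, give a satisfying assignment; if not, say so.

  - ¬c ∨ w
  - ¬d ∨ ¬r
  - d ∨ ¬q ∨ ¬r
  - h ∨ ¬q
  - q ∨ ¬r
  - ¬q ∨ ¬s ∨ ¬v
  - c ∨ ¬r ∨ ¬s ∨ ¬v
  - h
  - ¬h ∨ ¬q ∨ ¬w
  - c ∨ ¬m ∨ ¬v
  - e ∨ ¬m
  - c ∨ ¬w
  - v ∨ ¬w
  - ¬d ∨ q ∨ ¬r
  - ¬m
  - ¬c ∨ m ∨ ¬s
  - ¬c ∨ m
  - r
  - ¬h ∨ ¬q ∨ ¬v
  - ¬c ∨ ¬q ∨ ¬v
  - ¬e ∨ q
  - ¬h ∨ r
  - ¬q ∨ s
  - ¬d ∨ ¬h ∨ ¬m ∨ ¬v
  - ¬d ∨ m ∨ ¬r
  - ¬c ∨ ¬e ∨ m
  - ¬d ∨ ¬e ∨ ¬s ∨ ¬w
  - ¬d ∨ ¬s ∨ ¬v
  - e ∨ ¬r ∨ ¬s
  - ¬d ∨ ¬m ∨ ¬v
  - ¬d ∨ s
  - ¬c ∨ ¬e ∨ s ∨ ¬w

The formula is unsatisfiable.

Case r = True:
  (¬d ∨ ¬r) forces d = False.
  (d ∨ ¬q ∨ ¬r) forces q = False.
  Clause (q ∨ ¬r) is falsified — contradiction.
Case r = False:
  Clause (r) is falsified — contradiction.
Both cases fail, so the formula is unsatisfiable.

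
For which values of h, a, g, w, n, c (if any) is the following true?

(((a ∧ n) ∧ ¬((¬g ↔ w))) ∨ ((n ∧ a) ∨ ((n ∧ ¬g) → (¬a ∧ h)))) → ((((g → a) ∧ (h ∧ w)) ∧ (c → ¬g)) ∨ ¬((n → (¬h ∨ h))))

h = True, a = True, g = False, w = True, n = False, c = True

  (((a ∧ n) ∧ ¬((¬g ↔ w))) ∨ ((n ∧ a) ∨ ((n ∧ ¬g) → (¬a ∧ h)))) → ((((g → a) ∧ (h ∧ w)) ∧ (c → ¬g)) ∨ ¬((n → (¬h ∨ h)))) = True
    ((a ∧ n) ∧ ¬((¬g ↔ w))) ∨ ((n ∧ a) ∨ ((n ∧ ¬g) → (¬a ∧ h))) = True
      (a ∧ n) ∧ ¬((¬g ↔ w)) = False
        a ∧ n = False
        ¬((¬g ↔ w)) = False
          ¬g ↔ w = True
            ¬g = True
      (n ∧ a) ∨ ((n ∧ ¬g) → (¬a ∧ h)) = True
        n ∧ a = False
        (n ∧ ¬g) → (¬a ∧ h) = True
          n ∧ ¬g = False
            ¬g = True
          ¬a ∧ h = False
            ¬a = False
    (((g → a) ∧ (h ∧ w)) ∧ (c → ¬g)) ∨ ¬((n → (¬h ∨ h))) = True
      ((g → a) ∧ (h ∧ w)) ∧ (c → ¬g) = True
        (g → a) ∧ (h ∧ w) = True
          g → a = True
          h ∧ w = True
        c → ¬g = True
          ¬g = True
      ¬((n → (¬h ∨ h))) = False
        n → (¬h ∨ h) = True
          ¬h ∨ h = True
            ¬h = False
The formula evaluates to True.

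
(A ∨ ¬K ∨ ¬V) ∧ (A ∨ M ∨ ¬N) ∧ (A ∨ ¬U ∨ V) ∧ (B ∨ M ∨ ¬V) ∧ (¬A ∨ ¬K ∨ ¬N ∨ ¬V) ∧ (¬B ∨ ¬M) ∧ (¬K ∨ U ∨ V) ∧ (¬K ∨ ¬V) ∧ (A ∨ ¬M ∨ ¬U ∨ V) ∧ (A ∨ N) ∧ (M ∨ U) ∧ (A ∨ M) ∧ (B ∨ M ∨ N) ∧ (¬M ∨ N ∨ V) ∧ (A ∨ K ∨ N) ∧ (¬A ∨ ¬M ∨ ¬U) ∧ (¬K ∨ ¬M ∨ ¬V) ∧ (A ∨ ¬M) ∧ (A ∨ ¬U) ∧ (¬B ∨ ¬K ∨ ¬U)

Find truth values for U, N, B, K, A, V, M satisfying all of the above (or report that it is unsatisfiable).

U: True, N: True, B: True, K: False, A: True, V: True, M: False

Set U = True.
  then (A ∨ ¬U) forces A = True.
  then (¬A ∨ ¬M ∨ ¬U) forces M = False.
Set N = True.
Set B = True.
  then (¬B ∨ ¬K ∨ ¬U) forces K = False.
Set V = True.
All clauses satisfied.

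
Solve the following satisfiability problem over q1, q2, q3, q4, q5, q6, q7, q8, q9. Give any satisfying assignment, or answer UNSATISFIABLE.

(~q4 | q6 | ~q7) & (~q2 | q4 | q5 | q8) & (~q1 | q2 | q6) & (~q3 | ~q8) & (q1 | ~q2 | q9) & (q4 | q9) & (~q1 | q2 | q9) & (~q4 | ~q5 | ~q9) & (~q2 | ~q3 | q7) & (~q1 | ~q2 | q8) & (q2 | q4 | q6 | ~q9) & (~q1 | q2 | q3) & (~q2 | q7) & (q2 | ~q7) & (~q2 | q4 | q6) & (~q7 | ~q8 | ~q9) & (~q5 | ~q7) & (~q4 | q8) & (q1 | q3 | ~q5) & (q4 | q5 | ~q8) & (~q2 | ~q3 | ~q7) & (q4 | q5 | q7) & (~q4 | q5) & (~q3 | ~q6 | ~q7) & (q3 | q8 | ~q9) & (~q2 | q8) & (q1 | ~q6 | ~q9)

Set q1 = True.
Set q2 = False.
  then (~q1 | q2 | q6) forces q6 = True.
  then (~q1 | q2 | q9) forces q9 = True.
  then (~q1 | q2 | q3) forces q3 = True.
  then (q2 | ~q7) forces q7 = False.
  then (~q3 | ~q8) forces q8 = False.
  then (~q4 | q8) forces q4 = False.
  then (q4 | q5 | q7) forces q5 = True.
All clauses satisfied.

q1 = True, q2 = False, q3 = True, q4 = False, q5 = True, q6 = True, q7 = False, q8 = False, q9 = True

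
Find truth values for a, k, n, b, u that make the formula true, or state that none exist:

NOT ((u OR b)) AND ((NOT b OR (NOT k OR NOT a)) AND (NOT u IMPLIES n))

a: False; k: False; n: True; b: False; u: False

  NOT ((u OR b)) = True
    u OR b = False
  (NOT b OR (NOT k OR NOT a)) AND (NOT u IMPLIES n) = True
    NOT b OR (NOT k OR NOT a) = True
      NOT b = True
      NOT k OR NOT a = True
        NOT k = True
        NOT a = True
    NOT u IMPLIES n = True
      NOT u = True
Both conjuncts True, so the formula holds.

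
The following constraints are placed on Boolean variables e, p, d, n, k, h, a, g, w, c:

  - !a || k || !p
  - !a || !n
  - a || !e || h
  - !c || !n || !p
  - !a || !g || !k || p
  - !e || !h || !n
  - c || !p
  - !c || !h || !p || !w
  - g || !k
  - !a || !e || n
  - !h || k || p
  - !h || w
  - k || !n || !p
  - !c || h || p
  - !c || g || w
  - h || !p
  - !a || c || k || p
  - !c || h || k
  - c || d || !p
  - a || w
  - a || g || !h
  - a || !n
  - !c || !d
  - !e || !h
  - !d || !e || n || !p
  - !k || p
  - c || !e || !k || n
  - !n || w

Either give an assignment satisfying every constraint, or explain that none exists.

Try e = True:
  (!e || !h) forces h = False.
  (a || !e || h) forces a = True.
  (!a || !n) forces n = False.
  clause (!a || !e || n) is falsified — backtrack.
So e = False.
Set p = False.
  then (!k || p) forces k = False.
  then (!h || k || p) forces h = False.
  then (!c || h || p) forces c = False.
  then (!a || c || k || p) forces a = False.
  then (a || w) forces w = True.
  then (a || !n) forces n = False.
Set d = False.
Set g = False.
All clauses satisfied.

e = False; p = False; d = False; n = False; k = False; h = False; a = False; g = False; w = True; c = False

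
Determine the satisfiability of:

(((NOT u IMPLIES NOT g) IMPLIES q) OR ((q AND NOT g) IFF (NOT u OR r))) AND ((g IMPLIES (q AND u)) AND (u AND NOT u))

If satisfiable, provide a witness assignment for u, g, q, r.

Unsatisfiable

Case u = True: the conjunct NOT u is False.
Case u = False: the conjunct u is False.
Both cases fail — unsatisfiable.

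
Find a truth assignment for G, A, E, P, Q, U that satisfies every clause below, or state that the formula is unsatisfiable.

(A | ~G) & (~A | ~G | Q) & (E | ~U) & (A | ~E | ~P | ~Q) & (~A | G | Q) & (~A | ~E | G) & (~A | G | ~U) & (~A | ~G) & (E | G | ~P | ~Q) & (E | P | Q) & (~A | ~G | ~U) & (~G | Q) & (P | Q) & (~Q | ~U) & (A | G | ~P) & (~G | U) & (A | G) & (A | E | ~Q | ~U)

Try G = True:
  (A | ~G) forces A = True.
  clause (~A | ~G) is falsified — backtrack.
So G = False.
  then (A | G) forces A = True.
  then (~A | G | Q) forces Q = True.
  then (~A | ~E | G) forces E = False.
  then (~A | G | ~U) forces U = False.
  then (E | G | ~P | ~Q) forces P = False.
All clauses satisfied.

G = False, A = True, E = False, P = False, Q = True, U = False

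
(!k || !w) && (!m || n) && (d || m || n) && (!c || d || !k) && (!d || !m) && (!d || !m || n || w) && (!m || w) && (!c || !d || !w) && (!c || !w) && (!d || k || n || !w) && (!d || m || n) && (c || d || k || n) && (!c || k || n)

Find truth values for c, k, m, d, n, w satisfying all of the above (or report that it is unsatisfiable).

Set c = False.
Set k = False.
Set m = False.
Set d = False.
  then (d || m || n) forces n = True.
Set w = True.
All clauses satisfied.

c = False, k = False, m = False, d = False, n = True, w = True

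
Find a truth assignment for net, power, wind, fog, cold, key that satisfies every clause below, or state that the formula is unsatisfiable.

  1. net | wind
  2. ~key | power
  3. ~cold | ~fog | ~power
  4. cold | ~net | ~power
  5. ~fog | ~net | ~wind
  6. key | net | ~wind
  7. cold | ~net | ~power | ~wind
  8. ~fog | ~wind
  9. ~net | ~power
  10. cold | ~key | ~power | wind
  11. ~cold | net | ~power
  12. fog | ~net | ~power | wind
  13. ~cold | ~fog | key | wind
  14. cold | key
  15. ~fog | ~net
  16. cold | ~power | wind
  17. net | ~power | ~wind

Set net = True.
  then (~net | ~power) forces power = False.
  then (~fog | ~net) forces fog = False.
  then (~key | power) forces key = False.
  then (cold | key) forces cold = True.
Set wind = False.
All clauses satisfied.

net = True; power = False; wind = False; fog = False; cold = True; key = False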